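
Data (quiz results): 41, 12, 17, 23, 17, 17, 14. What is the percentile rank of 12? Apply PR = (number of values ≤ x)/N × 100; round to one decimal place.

14.3

N = 7.
Strictly below 12: 0. Equal to 12: 1.
PR = 1/7 × 100 = 14.3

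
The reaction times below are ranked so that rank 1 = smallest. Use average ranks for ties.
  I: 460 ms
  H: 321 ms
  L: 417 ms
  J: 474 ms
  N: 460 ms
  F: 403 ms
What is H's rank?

Sorted (ascending): 321, 403, 417, 460, 460, 474
The 2 values of 460 occupy positions 4–5 → average rank (4+5)/2 = 4.5.
H has value 321 ms → rank 1.

1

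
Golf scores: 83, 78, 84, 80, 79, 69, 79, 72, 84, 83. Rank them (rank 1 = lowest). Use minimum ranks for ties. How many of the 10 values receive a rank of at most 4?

5

Sorted (ascending): 69, 72, 78, 79, 79, 80, 83, 83, 84, 84
The 2 values of 79 occupy positions 4–5 → each gets rank 4.
The 2 values of 83 occupy positions 7–8 → each gets rank 7.
The 2 values of 84 occupy positions 9–10 → each gets rank 9.
Ranks ≤ 4: {1, 2, 3, 4, 4} → 5 values.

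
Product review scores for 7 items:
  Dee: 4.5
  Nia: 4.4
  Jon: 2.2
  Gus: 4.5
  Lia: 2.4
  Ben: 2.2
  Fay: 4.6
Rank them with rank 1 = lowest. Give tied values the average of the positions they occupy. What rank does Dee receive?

Sorted (ascending): 2.2, 2.2, 2.4, 4.4, 4.5, 4.5, 4.6
The 2 values of 2.2 occupy positions 1–2 → average rank (1+2)/2 = 1.5.
The 2 values of 4.5 occupy positions 5–6 → average rank (5+6)/2 = 5.5.
Dee has value 4.5 → rank 5.5.

5.5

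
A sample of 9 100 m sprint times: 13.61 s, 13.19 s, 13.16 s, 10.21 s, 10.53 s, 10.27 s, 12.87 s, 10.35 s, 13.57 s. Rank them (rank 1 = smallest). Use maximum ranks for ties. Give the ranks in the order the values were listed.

Sorted (ascending): 10.21, 10.27, 10.35, 10.53, 12.87, 13.16, 13.19, 13.57, 13.61
No ties — each value takes its position as its rank.

9, 7, 6, 1, 4, 2, 5, 3, 8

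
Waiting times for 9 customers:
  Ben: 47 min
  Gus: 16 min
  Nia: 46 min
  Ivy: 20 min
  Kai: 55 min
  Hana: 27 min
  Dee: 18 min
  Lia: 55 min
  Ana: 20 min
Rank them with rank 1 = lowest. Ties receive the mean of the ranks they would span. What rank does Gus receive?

1

Sorted (ascending): 16, 18, 20, 20, 27, 46, 47, 55, 55
The 2 values of 20 occupy positions 3–4 → average rank (3+4)/2 = 3.5.
The 2 values of 55 occupy positions 8–9 → average rank (8+9)/2 = 8.5.
Gus has value 16 min → rank 1.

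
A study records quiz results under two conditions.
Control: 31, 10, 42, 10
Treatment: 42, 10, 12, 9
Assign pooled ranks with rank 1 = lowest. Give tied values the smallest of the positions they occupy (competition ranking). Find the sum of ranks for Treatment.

Sorted (ascending): 9, 10, 10, 10, 12, 31, 42, 42
The 3 values of 10 occupy positions 2–4 → each gets rank 2.
The 2 values of 42 occupy positions 7–8 → each gets rank 7.
Treatment values → pooled ranks: 42→7, 10→2, 12→5, 9→1
Rank sum = 7 + 2 + 5 + 1 = 15

15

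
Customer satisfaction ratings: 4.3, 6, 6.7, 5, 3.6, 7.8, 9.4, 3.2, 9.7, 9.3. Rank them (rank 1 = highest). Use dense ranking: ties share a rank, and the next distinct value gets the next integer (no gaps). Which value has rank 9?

3.6

Sorted (descending): 9.7, 9.4, 9.3, 7.8, 6.7, 6, 5, 4.3, 3.6, 3.2
No ties — each value takes its position as its rank.
Rank 9 → value 3.6.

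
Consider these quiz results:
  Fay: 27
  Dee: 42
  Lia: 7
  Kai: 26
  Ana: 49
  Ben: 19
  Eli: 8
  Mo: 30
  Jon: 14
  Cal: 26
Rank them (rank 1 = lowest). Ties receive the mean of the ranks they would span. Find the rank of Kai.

Sorted (ascending): 7, 8, 14, 19, 26, 26, 27, 30, 42, 49
The 2 values of 26 occupy positions 5–6 → average rank (5+6)/2 = 5.5.
Kai has value 26 → rank 5.5.

5.5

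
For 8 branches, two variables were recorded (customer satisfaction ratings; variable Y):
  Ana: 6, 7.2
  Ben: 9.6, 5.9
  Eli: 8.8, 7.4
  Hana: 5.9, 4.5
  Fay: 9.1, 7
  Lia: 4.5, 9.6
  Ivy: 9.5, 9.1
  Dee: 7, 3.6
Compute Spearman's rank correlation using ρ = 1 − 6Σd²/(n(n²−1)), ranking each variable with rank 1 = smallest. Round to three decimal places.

Ranks of variable 1: 3, 8, 5, 2, 6, 1, 7, 4
Ranks of variable 2: 5, 3, 6, 2, 4, 8, 7, 1
d = r₁ − r₂: -2, 5, -1, 0, 2, -7, 0, 3
d²: 4, 25, 1, 0, 4, 49, 0, 9; Σd² = 92
ρ = 1 − 6·92/(8·63) = 1 − 552/504 = -0.095

-0.095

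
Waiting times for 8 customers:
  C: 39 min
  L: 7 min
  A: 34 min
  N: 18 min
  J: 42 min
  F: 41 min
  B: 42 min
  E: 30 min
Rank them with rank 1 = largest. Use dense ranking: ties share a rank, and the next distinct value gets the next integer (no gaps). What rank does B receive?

Sorted (descending): 42, 42, 41, 39, 34, 30, 18, 7
The 2 values of 42 share dense rank 1.
Remaining distinct values take the next consecutive integers.
B has value 42 min → rank 1.

1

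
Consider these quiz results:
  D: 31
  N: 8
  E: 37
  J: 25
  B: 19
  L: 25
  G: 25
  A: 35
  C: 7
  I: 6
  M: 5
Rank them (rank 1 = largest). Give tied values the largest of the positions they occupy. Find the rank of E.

1

Sorted (descending): 37, 35, 31, 25, 25, 25, 19, 8, 7, 6, 5
The 3 values of 25 occupy positions 4–6 → each gets rank 6.
E has value 37 → rank 1.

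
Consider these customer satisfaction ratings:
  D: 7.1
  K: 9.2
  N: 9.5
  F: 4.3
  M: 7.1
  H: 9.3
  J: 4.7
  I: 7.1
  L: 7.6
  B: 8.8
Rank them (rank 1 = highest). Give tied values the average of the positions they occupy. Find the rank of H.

2

Sorted (descending): 9.5, 9.3, 9.2, 8.8, 7.6, 7.1, 7.1, 7.1, 4.7, 4.3
The 3 values of 7.1 occupy positions 6–8 → average rank 7.
H has value 9.3 → rank 2.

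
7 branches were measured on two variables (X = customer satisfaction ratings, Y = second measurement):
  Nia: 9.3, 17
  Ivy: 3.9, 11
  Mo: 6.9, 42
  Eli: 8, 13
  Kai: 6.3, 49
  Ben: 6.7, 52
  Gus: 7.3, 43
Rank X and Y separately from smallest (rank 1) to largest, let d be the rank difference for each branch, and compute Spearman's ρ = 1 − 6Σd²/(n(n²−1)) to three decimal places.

Ranks of variable 1: 7, 1, 4, 6, 2, 3, 5
Ranks of variable 2: 3, 1, 4, 2, 6, 7, 5
d = r₁ − r₂: 4, 0, 0, 4, -4, -4, 0
d²: 16, 0, 0, 16, 16, 16, 0; Σd² = 64
ρ = 1 − 6·64/(7·48) = 1 − 384/336 = -0.143

-0.143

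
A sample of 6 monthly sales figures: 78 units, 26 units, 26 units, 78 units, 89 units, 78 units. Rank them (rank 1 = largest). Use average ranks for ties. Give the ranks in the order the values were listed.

3, 5.5, 5.5, 3, 1, 3

Sorted (descending): 89, 78, 78, 78, 26, 26
The 3 values of 78 occupy positions 2–4 → average rank 3.
The 2 values of 26 occupy positions 5–6 → average rank (5+6)/2 = 5.5.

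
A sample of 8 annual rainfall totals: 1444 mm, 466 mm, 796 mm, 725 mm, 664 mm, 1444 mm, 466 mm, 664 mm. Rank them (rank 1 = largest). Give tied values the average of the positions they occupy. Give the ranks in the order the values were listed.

1.5, 7.5, 3, 4, 5.5, 1.5, 7.5, 5.5

Sorted (descending): 1444, 1444, 796, 725, 664, 664, 466, 466
The 2 values of 1444 occupy positions 1–2 → average rank (1+2)/2 = 1.5.
The 2 values of 664 occupy positions 5–6 → average rank (5+6)/2 = 5.5.
The 2 values of 466 occupy positions 7–8 → average rank (7+8)/2 = 7.5.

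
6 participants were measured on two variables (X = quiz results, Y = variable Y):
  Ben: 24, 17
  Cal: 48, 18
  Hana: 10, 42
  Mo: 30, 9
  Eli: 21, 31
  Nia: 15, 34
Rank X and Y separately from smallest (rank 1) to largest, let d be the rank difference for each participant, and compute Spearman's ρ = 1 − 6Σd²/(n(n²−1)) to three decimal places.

-0.829

Ranks of variable 1: 4, 6, 1, 5, 3, 2
Ranks of variable 2: 2, 3, 6, 1, 4, 5
d = r₁ − r₂: 2, 3, -5, 4, -1, -3
d²: 4, 9, 25, 16, 1, 9; Σd² = 64
ρ = 1 − 6·64/(6·35) = 1 − 384/210 = -0.829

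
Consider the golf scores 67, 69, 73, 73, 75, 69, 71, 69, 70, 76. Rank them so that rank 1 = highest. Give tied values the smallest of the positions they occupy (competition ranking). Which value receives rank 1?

Sorted (descending): 76, 75, 73, 73, 71, 70, 69, 69, 69, 67
The 2 values of 73 occupy positions 3–4 → each gets rank 3.
The 3 values of 69 occupy positions 7–9 → each gets rank 7.
Rank 1 → value 76.

76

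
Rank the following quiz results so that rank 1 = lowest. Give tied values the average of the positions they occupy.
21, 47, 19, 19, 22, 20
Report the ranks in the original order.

Sorted (ascending): 19, 19, 20, 21, 22, 47
The 2 values of 19 occupy positions 1–2 → average rank (1+2)/2 = 1.5.

4, 6, 1.5, 1.5, 5, 3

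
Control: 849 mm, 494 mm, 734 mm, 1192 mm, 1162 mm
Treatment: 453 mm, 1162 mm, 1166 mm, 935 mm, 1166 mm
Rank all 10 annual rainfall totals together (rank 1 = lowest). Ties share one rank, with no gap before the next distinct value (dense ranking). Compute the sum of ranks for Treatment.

26

Sorted (ascending): 453, 494, 734, 849, 935, 1162, 1162, 1166, 1166, 1192
The 2 values of 1162 share dense rank 6.
The 2 values of 1166 share dense rank 7.
Remaining distinct values take the next consecutive integers.
Treatment values → pooled ranks: 453→1, 1162→6, 1166→7, 935→5, 1166→7
Rank sum = 1 + 6 + 7 + 5 + 7 = 26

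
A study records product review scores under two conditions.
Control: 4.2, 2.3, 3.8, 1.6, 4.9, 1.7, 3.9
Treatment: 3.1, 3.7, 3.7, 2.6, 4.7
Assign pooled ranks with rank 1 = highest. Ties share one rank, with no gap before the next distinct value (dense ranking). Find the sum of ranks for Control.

Sorted (descending): 4.9, 4.7, 4.2, 3.9, 3.8, 3.7, 3.7, 3.1, 2.6, 2.3, 1.7, 1.6
The 2 values of 3.7 share dense rank 6.
Remaining distinct values take the next consecutive integers.
Control values → pooled ranks: 4.2→3, 2.3→9, 3.8→5, 1.6→11, 4.9→1, 1.7→10, 3.9→4
Rank sum = 3 + 9 + 5 + 11 + 1 + 10 + 4 = 43

43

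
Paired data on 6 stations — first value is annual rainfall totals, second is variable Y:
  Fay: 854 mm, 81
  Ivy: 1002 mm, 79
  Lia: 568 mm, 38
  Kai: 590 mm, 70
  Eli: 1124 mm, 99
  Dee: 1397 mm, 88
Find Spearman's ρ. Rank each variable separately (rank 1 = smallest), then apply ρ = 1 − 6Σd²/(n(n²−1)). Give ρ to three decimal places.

Ranks of variable 1: 3, 4, 1, 2, 5, 6
Ranks of variable 2: 4, 3, 1, 2, 6, 5
d = r₁ − r₂: -1, 1, 0, 0, -1, 1
d²: 1, 1, 0, 0, 1, 1; Σd² = 4
ρ = 1 − 6·4/(6·35) = 1 − 24/210 = 0.886

0.886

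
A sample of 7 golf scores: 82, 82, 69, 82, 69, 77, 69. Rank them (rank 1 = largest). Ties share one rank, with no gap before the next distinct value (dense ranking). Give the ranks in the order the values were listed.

Sorted (descending): 82, 82, 82, 77, 69, 69, 69
The 3 values of 82 share dense rank 1.
The 3 values of 69 share dense rank 3.
Remaining distinct values take the next consecutive integers.

1, 1, 3, 1, 3, 2, 3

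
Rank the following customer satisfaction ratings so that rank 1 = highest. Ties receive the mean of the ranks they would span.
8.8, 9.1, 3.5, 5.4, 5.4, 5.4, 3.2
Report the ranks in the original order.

Sorted (descending): 9.1, 8.8, 5.4, 5.4, 5.4, 3.5, 3.2
The 3 values of 5.4 occupy positions 3–5 → average rank 4.

2, 1, 6, 4, 4, 4, 7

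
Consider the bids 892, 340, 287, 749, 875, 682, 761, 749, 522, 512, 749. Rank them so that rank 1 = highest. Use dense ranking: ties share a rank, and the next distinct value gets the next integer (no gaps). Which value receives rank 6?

522

Sorted (descending): 892, 875, 761, 749, 749, 749, 682, 522, 512, 340, 287
The 3 values of 749 share dense rank 4.
Remaining distinct values take the next consecutive integers.
Rank 6 → value 522.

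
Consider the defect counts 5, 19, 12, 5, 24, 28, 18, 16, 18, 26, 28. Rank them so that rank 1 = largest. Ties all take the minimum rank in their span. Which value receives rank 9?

Sorted (descending): 28, 28, 26, 24, 19, 18, 18, 16, 12, 5, 5
The 2 values of 28 occupy positions 1–2 → each gets rank 1.
The 2 values of 18 occupy positions 6–7 → each gets rank 6.
The 2 values of 5 occupy positions 10–11 → each gets rank 10.
Rank 9 → value 12.

12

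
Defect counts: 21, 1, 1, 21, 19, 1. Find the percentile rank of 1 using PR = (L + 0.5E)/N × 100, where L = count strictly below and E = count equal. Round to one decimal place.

25.0

N = 6.
Strictly below 1: 0. Equal to 1: 3.
PR = (0 + 0.5·3)/6 × 100 = 25.0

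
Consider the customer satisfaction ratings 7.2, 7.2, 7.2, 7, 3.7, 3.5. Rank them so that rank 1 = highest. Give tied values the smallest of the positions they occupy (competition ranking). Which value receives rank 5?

Sorted (descending): 7.2, 7.2, 7.2, 7, 3.7, 3.5
The 3 values of 7.2 occupy positions 1–3 → each gets rank 1.
Rank 5 → value 3.7.

3.7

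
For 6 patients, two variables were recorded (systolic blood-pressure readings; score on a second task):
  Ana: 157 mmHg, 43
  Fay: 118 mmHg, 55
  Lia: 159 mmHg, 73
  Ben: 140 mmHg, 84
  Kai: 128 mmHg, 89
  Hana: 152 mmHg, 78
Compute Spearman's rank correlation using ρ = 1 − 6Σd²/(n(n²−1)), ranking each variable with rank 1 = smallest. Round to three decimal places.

Ranks of variable 1: 5, 1, 6, 3, 2, 4
Ranks of variable 2: 1, 2, 3, 5, 6, 4
d = r₁ − r₂: 4, -1, 3, -2, -4, 0
d²: 16, 1, 9, 4, 16, 0; Σd² = 46
ρ = 1 − 6·46/(6·35) = 1 − 276/210 = -0.314

-0.314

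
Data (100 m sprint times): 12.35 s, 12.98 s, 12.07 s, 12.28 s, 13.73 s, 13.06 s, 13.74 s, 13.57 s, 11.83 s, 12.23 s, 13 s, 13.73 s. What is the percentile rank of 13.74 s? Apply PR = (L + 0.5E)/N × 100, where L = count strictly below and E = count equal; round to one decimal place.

95.8

N = 12.
Strictly below 13.74: 11. Equal to 13.74: 1.
PR = (11 + 0.5·1)/12 × 100 = 95.8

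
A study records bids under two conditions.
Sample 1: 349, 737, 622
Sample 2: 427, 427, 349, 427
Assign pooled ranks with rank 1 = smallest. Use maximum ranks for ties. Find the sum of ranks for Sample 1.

15

Sorted (ascending): 349, 349, 427, 427, 427, 622, 737
The 2 values of 349 occupy positions 1–2 → each gets rank 2.
The 3 values of 427 occupy positions 3–5 → each gets rank 5.
Sample 1 values → pooled ranks: 349→2, 737→7, 622→6
Rank sum = 2 + 7 + 6 = 15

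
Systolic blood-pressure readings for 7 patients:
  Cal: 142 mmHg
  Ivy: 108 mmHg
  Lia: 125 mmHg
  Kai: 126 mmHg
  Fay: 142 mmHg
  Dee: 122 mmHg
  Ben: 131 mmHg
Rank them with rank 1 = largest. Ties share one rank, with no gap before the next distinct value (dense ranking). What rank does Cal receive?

Sorted (descending): 142, 142, 131, 126, 125, 122, 108
The 2 values of 142 share dense rank 1.
Remaining distinct values take the next consecutive integers.
Cal has value 142 mmHg → rank 1.

1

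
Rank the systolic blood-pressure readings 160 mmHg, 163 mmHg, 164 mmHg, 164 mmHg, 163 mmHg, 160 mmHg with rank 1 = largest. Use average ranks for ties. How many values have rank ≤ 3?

Sorted (descending): 164, 164, 163, 163, 160, 160
The 2 values of 164 occupy positions 1–2 → average rank (1+2)/2 = 1.5.
The 2 values of 163 occupy positions 3–4 → average rank (3+4)/2 = 3.5.
The 2 values of 160 occupy positions 5–6 → average rank (5+6)/2 = 5.5.
Ranks ≤ 3: {1.5, 1.5} → 2 values.

2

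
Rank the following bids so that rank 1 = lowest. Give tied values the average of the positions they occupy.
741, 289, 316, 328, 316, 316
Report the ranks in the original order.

6, 1, 3, 5, 3, 3

Sorted (ascending): 289, 316, 316, 316, 328, 741
The 3 values of 316 occupy positions 2–4 → average rank 3.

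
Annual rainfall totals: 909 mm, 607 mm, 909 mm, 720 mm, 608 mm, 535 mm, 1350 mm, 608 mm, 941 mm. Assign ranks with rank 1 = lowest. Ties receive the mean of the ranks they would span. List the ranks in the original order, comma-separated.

6.5, 2, 6.5, 5, 3.5, 1, 9, 3.5, 8

Sorted (ascending): 535, 607, 608, 608, 720, 909, 909, 941, 1350
The 2 values of 608 occupy positions 3–4 → average rank (3+4)/2 = 3.5.
The 2 values of 909 occupy positions 6–7 → average rank (6+7)/2 = 6.5.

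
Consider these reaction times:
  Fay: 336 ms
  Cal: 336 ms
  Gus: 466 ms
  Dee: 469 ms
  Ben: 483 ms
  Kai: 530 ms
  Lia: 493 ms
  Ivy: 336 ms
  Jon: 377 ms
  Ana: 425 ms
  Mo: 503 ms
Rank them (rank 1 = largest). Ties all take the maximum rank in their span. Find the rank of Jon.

8

Sorted (descending): 530, 503, 493, 483, 469, 466, 425, 377, 336, 336, 336
The 3 values of 336 occupy positions 9–11 → each gets rank 11.
Jon has value 377 ms → rank 8.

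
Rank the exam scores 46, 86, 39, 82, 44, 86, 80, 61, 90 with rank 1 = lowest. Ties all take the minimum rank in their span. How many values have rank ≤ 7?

8

Sorted (ascending): 39, 44, 46, 61, 80, 82, 86, 86, 90
The 2 values of 86 occupy positions 7–8 → each gets rank 7.
Ranks ≤ 7: {1, 2, 3, 4, 5, 6, 7, 7} → 8 values.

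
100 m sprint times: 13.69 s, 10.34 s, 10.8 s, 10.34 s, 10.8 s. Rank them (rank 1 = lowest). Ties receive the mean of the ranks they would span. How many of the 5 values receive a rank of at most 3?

Sorted (ascending): 10.34, 10.34, 10.8, 10.8, 13.69
The 2 values of 10.34 occupy positions 1–2 → average rank (1+2)/2 = 1.5.
The 2 values of 10.8 occupy positions 3–4 → average rank (3+4)/2 = 3.5.
Ranks ≤ 3: {1.5, 1.5} → 2 values.

2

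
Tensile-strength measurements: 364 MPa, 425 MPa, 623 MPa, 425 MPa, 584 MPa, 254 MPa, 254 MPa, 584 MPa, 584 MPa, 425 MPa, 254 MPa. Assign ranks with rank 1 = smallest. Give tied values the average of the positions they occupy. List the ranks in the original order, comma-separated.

Sorted (ascending): 254, 254, 254, 364, 425, 425, 425, 584, 584, 584, 623
The 3 values of 254 occupy positions 1–3 → average rank 2.
The 3 values of 425 occupy positions 5–7 → average rank 6.
The 3 values of 584 occupy positions 8–10 → average rank 9.

4, 6, 11, 6, 9, 2, 2, 9, 9, 6, 2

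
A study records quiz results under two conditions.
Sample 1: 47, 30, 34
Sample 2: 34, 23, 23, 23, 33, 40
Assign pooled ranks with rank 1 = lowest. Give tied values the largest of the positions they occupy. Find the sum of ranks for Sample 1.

20

Sorted (ascending): 23, 23, 23, 30, 33, 34, 34, 40, 47
The 3 values of 23 occupy positions 1–3 → each gets rank 3.
The 2 values of 34 occupy positions 6–7 → each gets rank 7.
Sample 1 values → pooled ranks: 47→9, 30→4, 34→7
Rank sum = 9 + 4 + 7 = 20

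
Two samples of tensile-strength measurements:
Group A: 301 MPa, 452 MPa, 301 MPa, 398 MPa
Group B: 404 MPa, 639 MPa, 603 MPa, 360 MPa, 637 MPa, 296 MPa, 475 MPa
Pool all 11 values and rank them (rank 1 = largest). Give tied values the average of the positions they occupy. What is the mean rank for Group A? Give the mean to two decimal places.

7.75

Sorted (descending): 639, 637, 603, 475, 452, 404, 398, 360, 301, 301, 296
The 2 values of 301 occupy positions 9–10 → average rank (9+10)/2 = 9.5.
Group A values → pooled ranks: 301→9.5, 452→5, 301→9.5, 398→7
Mean rank = (9.5 + 5 + 9.5 + 7) / 4 = 7.75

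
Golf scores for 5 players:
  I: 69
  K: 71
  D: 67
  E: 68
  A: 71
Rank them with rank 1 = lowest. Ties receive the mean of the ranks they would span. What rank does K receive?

Sorted (ascending): 67, 68, 69, 71, 71
The 2 values of 71 occupy positions 4–5 → average rank (4+5)/2 = 4.5.
K has value 71 → rank 4.5.

4.5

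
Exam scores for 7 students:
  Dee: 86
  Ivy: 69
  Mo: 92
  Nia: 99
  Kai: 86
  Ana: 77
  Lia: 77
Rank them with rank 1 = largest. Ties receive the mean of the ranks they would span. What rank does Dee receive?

Sorted (descending): 99, 92, 86, 86, 77, 77, 69
The 2 values of 86 occupy positions 3–4 → average rank (3+4)/2 = 3.5.
The 2 values of 77 occupy positions 5–6 → average rank (5+6)/2 = 5.5.
Dee has value 86 → rank 3.5.

3.5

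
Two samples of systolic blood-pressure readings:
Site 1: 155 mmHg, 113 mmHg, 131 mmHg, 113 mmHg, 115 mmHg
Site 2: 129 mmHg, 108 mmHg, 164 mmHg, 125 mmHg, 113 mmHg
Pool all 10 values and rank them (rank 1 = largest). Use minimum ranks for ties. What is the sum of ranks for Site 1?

Sorted (descending): 164, 155, 131, 129, 125, 115, 113, 113, 113, 108
The 3 values of 113 occupy positions 7–9 → each gets rank 7.
Site 1 values → pooled ranks: 155→2, 113→7, 131→3, 113→7, 115→6
Rank sum = 2 + 7 + 3 + 7 + 6 = 25

25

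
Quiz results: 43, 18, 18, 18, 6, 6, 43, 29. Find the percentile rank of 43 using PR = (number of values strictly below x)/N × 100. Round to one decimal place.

N = 8.
Strictly below 43: 6. Equal to 43: 2.
PR = 6/8 × 100 = 75.0

75.0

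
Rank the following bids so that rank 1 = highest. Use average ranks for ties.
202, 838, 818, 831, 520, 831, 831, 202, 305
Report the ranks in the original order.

8.5, 1, 5, 3, 6, 3, 3, 8.5, 7

Sorted (descending): 838, 831, 831, 831, 818, 520, 305, 202, 202
The 3 values of 831 occupy positions 2–4 → average rank 3.
The 2 values of 202 occupy positions 8–9 → average rank (8+9)/2 = 8.5.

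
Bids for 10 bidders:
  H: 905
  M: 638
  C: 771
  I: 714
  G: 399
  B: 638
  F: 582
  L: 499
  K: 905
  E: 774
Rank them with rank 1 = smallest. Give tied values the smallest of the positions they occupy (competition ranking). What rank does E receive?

Sorted (ascending): 399, 499, 582, 638, 638, 714, 771, 774, 905, 905
The 2 values of 638 occupy positions 4–5 → each gets rank 4.
The 2 values of 905 occupy positions 9–10 → each gets rank 9.
E has value 774 → rank 8.

8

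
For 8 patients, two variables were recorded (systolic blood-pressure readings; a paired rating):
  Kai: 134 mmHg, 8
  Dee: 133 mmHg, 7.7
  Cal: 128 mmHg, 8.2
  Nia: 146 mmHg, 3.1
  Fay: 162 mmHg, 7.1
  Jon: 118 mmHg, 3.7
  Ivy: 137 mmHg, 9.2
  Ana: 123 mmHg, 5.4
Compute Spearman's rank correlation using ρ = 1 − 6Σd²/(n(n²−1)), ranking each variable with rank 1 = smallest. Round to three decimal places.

0.095

Ranks of variable 1: 5, 4, 3, 7, 8, 1, 6, 2
Ranks of variable 2: 6, 5, 7, 1, 4, 2, 8, 3
d = r₁ − r₂: -1, -1, -4, 6, 4, -1, -2, -1
d²: 1, 1, 16, 36, 16, 1, 4, 1; Σd² = 76
ρ = 1 − 6·76/(8·63) = 1 − 456/504 = 0.095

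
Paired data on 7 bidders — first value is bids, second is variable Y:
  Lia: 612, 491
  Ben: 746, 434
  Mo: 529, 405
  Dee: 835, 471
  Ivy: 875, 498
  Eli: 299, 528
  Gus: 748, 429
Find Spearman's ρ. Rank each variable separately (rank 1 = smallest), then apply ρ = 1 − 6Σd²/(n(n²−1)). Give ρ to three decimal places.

Ranks of variable 1: 3, 4, 2, 6, 7, 1, 5
Ranks of variable 2: 5, 3, 1, 4, 6, 7, 2
d = r₁ − r₂: -2, 1, 1, 2, 1, -6, 3
d²: 4, 1, 1, 4, 1, 36, 9; Σd² = 56
ρ = 1 − 6·56/(7·48) = 1 − 336/336 = 0.000

0.000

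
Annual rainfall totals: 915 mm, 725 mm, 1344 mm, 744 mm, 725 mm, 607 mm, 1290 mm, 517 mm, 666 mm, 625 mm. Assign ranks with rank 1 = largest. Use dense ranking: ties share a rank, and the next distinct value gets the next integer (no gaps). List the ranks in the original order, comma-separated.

3, 5, 1, 4, 5, 8, 2, 9, 6, 7

Sorted (descending): 1344, 1290, 915, 744, 725, 725, 666, 625, 607, 517
The 2 values of 725 share dense rank 5.
Remaining distinct values take the next consecutive integers.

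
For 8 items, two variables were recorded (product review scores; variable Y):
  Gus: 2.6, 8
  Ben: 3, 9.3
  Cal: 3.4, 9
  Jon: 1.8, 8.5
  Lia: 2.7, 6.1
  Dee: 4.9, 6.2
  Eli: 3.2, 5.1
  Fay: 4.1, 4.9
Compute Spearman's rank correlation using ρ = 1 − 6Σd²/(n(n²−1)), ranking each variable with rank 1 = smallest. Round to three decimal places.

Ranks of variable 1: 2, 4, 6, 1, 3, 8, 5, 7
Ranks of variable 2: 5, 8, 7, 6, 3, 4, 2, 1
d = r₁ − r₂: -3, -4, -1, -5, 0, 4, 3, 6
d²: 9, 16, 1, 25, 0, 16, 9, 36; Σd² = 112
ρ = 1 − 6·112/(8·63) = 1 − 672/504 = -0.333

-0.333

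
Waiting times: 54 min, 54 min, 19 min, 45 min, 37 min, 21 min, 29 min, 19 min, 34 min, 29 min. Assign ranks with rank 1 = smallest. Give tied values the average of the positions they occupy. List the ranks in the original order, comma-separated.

Sorted (ascending): 19, 19, 21, 29, 29, 34, 37, 45, 54, 54
The 2 values of 19 occupy positions 1–2 → average rank (1+2)/2 = 1.5.
The 2 values of 29 occupy positions 4–5 → average rank (4+5)/2 = 4.5.
The 2 values of 54 occupy positions 9–10 → average rank (9+10)/2 = 9.5.

9.5, 9.5, 1.5, 8, 7, 3, 4.5, 1.5, 6, 4.5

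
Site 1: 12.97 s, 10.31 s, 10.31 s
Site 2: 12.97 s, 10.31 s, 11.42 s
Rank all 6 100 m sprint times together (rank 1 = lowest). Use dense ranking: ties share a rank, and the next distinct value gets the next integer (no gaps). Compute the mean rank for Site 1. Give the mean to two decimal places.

Sorted (ascending): 10.31, 10.31, 10.31, 11.42, 12.97, 12.97
The 3 values of 10.31 share dense rank 1.
The 2 values of 12.97 share dense rank 3.
Remaining distinct values take the next consecutive integers.
Site 1 values → pooled ranks: 12.97→3, 10.31→1, 10.31→1
Mean rank = (3 + 1 + 1) / 3 = 1.67

1.67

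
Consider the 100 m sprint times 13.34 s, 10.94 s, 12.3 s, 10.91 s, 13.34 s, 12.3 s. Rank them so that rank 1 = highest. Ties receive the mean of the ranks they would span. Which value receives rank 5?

10.94

Sorted (descending): 13.34, 13.34, 12.3, 12.3, 10.94, 10.91
The 2 values of 13.34 occupy positions 1–2 → average rank (1+2)/2 = 1.5.
The 2 values of 12.3 occupy positions 3–4 → average rank (3+4)/2 = 3.5.
Rank 5 → value 10.94.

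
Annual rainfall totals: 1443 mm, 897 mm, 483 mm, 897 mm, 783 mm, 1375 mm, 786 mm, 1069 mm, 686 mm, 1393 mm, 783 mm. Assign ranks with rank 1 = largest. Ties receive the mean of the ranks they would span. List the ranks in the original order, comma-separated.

Sorted (descending): 1443, 1393, 1375, 1069, 897, 897, 786, 783, 783, 686, 483
The 2 values of 897 occupy positions 5–6 → average rank (5+6)/2 = 5.5.
The 2 values of 783 occupy positions 8–9 → average rank (8+9)/2 = 8.5.

1, 5.5, 11, 5.5, 8.5, 3, 7, 4, 10, 2, 8.5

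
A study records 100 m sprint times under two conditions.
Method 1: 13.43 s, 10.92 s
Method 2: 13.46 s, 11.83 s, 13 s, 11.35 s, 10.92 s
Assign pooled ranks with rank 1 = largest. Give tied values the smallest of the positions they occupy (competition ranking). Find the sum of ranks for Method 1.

Sorted (descending): 13.46, 13.43, 13, 11.83, 11.35, 10.92, 10.92
The 2 values of 10.92 occupy positions 6–7 → each gets rank 6.
Method 1 values → pooled ranks: 13.43→2, 10.92→6
Rank sum = 2 + 6 = 8

8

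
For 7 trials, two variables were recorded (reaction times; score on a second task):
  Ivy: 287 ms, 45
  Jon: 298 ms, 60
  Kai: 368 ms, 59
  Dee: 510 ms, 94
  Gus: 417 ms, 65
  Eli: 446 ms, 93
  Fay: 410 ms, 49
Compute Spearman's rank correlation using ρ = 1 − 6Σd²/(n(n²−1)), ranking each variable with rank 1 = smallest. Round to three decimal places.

Ranks of variable 1: 1, 2, 3, 7, 5, 6, 4
Ranks of variable 2: 1, 4, 3, 7, 5, 6, 2
d = r₁ − r₂: 0, -2, 0, 0, 0, 0, 2
d²: 0, 4, 0, 0, 0, 0, 4; Σd² = 8
ρ = 1 − 6·8/(7·48) = 1 − 48/336 = 0.857

0.857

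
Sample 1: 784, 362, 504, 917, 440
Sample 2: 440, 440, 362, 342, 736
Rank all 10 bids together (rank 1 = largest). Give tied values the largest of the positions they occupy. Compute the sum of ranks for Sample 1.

Sorted (descending): 917, 784, 736, 504, 440, 440, 440, 362, 362, 342
The 3 values of 440 occupy positions 5–7 → each gets rank 7.
The 2 values of 362 occupy positions 8–9 → each gets rank 9.
Sample 1 values → pooled ranks: 784→2, 362→9, 504→4, 917→1, 440→7
Rank sum = 2 + 9 + 4 + 1 + 7 = 23

23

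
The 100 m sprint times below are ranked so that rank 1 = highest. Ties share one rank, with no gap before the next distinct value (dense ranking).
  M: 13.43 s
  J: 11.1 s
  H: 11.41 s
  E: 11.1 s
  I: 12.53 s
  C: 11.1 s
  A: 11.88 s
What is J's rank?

5

Sorted (descending): 13.43, 12.53, 11.88, 11.41, 11.1, 11.1, 11.1
The 3 values of 11.1 share dense rank 5.
Remaining distinct values take the next consecutive integers.
J has value 11.1 s → rank 5.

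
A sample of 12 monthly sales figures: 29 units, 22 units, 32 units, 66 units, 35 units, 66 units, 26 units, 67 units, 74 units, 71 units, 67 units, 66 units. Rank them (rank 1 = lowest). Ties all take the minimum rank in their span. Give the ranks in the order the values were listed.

3, 1, 4, 6, 5, 6, 2, 9, 12, 11, 9, 6

Sorted (ascending): 22, 26, 29, 32, 35, 66, 66, 66, 67, 67, 71, 74
The 3 values of 66 occupy positions 6–8 → each gets rank 6.
The 2 values of 67 occupy positions 9–10 → each gets rank 9.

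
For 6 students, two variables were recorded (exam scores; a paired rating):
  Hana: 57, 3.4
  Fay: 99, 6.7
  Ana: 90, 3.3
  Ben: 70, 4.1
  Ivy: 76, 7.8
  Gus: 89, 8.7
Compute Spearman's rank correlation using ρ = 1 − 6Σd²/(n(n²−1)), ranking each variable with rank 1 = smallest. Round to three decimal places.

Ranks of variable 1: 1, 6, 5, 2, 3, 4
Ranks of variable 2: 2, 4, 1, 3, 5, 6
d = r₁ − r₂: -1, 2, 4, -1, -2, -2
d²: 1, 4, 16, 1, 4, 4; Σd² = 30
ρ = 1 − 6·30/(6·35) = 1 − 180/210 = 0.143

0.143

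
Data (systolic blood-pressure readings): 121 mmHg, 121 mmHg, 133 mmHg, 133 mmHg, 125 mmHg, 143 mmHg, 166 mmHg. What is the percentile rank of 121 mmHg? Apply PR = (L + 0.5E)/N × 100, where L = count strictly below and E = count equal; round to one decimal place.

N = 7.
Strictly below 121: 0. Equal to 121: 2.
PR = (0 + 0.5·2)/7 × 100 = 14.3

14.3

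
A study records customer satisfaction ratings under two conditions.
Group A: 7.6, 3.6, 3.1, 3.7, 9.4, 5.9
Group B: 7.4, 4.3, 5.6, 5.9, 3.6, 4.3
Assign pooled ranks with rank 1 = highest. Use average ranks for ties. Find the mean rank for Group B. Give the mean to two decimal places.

6.50

Sorted (descending): 9.4, 7.6, 7.4, 5.9, 5.9, 5.6, 4.3, 4.3, 3.7, 3.6, 3.6, 3.1
The 2 values of 5.9 occupy positions 4–5 → average rank (4+5)/2 = 4.5.
The 2 values of 4.3 occupy positions 7–8 → average rank (7+8)/2 = 7.5.
The 2 values of 3.6 occupy positions 10–11 → average rank (10+11)/2 = 10.5.
Group B values → pooled ranks: 7.4→3, 4.3→7.5, 5.6→6, 5.9→4.5, 3.6→10.5, 4.3→7.5
Mean rank = (3 + 7.5 + 6 + 4.5 + 10.5 + 7.5) / 6 = 6.50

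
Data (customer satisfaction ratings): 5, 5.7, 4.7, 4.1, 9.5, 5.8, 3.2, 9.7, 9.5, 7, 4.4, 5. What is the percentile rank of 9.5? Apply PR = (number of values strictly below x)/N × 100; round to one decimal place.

75.0

N = 12.
Strictly below 9.5: 9. Equal to 9.5: 2.
PR = 9/12 × 100 = 75.0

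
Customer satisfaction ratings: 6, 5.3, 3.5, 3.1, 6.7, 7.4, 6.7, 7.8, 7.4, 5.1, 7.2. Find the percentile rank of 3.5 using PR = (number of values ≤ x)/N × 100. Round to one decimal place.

N = 11.
Strictly below 3.5: 1. Equal to 3.5: 1.
PR = 2/11 × 100 = 18.2

18.2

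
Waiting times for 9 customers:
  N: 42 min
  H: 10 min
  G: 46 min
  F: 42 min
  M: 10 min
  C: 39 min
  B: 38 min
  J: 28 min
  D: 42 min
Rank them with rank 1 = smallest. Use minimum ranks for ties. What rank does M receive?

1

Sorted (ascending): 10, 10, 28, 38, 39, 42, 42, 42, 46
The 2 values of 10 occupy positions 1–2 → each gets rank 1.
The 3 values of 42 occupy positions 6–8 → each gets rank 6.
M has value 10 min → rank 1.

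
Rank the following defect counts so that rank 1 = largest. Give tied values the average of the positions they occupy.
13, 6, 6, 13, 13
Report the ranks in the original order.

Sorted (descending): 13, 13, 13, 6, 6
The 3 values of 13 occupy positions 1–3 → average rank 2.
The 2 values of 6 occupy positions 4–5 → average rank (4+5)/2 = 4.5.

2, 4.5, 4.5, 2, 2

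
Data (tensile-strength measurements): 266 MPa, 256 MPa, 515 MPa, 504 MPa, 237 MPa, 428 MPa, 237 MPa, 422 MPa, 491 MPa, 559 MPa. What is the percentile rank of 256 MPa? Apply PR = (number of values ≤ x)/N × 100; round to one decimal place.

N = 10.
Strictly below 256: 2. Equal to 256: 1.
PR = 3/10 × 100 = 30.0

30.0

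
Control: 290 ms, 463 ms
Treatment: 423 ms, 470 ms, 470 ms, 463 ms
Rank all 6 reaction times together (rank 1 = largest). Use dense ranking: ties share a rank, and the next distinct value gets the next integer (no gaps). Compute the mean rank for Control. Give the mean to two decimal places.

3.00

Sorted (descending): 470, 470, 463, 463, 423, 290
The 2 values of 470 share dense rank 1.
The 2 values of 463 share dense rank 2.
Remaining distinct values take the next consecutive integers.
Control values → pooled ranks: 290→4, 463→2
Mean rank = (4 + 2) / 2 = 3.00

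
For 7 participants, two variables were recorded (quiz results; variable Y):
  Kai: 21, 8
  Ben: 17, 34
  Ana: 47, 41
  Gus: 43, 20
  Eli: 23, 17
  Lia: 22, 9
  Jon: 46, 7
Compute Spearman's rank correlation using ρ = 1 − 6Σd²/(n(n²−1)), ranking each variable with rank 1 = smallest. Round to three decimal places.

Ranks of variable 1: 2, 1, 7, 5, 4, 3, 6
Ranks of variable 2: 2, 6, 7, 5, 4, 3, 1
d = r₁ − r₂: 0, -5, 0, 0, 0, 0, 5
d²: 0, 25, 0, 0, 0, 0, 25; Σd² = 50
ρ = 1 − 6·50/(7·48) = 1 − 300/336 = 0.107

0.107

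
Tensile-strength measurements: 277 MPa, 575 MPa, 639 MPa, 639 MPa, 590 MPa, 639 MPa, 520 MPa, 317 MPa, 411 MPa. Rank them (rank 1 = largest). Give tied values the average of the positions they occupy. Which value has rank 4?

590

Sorted (descending): 639, 639, 639, 590, 575, 520, 411, 317, 277
The 3 values of 639 occupy positions 1–3 → average rank 2.
Rank 4 → value 590.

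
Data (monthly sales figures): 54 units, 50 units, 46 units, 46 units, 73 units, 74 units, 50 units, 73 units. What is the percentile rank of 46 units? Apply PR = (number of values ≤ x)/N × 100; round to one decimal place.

N = 8.
Strictly below 46: 0. Equal to 46: 2.
PR = 2/8 × 100 = 25.0

25.0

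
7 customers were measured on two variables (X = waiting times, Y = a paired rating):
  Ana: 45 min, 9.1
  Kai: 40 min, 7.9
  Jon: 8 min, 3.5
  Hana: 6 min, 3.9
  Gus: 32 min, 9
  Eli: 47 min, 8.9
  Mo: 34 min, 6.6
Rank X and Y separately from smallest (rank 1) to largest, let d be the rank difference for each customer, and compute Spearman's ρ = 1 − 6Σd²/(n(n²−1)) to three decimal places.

Ranks of variable 1: 6, 5, 2, 1, 3, 7, 4
Ranks of variable 2: 7, 4, 1, 2, 6, 5, 3
d = r₁ − r₂: -1, 1, 1, -1, -3, 2, 1
d²: 1, 1, 1, 1, 9, 4, 1; Σd² = 18
ρ = 1 − 6·18/(7·48) = 1 − 108/336 = 0.679

0.679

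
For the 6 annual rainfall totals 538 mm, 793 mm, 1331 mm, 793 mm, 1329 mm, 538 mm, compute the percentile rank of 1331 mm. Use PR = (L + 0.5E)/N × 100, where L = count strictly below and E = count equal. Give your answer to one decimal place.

91.7

N = 6.
Strictly below 1331: 5. Equal to 1331: 1.
PR = (5 + 0.5·1)/6 × 100 = 91.7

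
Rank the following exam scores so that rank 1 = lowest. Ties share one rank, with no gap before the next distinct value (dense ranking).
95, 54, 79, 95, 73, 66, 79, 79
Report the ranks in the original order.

5, 1, 4, 5, 3, 2, 4, 4

Sorted (ascending): 54, 66, 73, 79, 79, 79, 95, 95
The 3 values of 79 share dense rank 4.
The 2 values of 95 share dense rank 5.
Remaining distinct values take the next consecutive integers.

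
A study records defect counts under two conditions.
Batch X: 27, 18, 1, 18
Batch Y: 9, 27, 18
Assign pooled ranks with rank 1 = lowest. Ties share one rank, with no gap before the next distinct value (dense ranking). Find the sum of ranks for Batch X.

11

Sorted (ascending): 1, 9, 18, 18, 18, 27, 27
The 3 values of 18 share dense rank 3.
The 2 values of 27 share dense rank 4.
Remaining distinct values take the next consecutive integers.
Batch X values → pooled ranks: 27→4, 18→3, 1→1, 18→3
Rank sum = 4 + 3 + 1 + 3 = 11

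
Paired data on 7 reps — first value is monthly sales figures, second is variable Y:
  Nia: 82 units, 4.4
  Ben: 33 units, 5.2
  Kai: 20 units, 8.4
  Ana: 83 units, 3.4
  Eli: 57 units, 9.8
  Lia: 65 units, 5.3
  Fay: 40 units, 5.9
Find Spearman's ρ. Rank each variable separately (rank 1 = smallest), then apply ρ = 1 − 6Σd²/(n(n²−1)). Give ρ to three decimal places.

Ranks of variable 1: 6, 2, 1, 7, 4, 5, 3
Ranks of variable 2: 2, 3, 6, 1, 7, 4, 5
d = r₁ − r₂: 4, -1, -5, 6, -3, 1, -2
d²: 16, 1, 25, 36, 9, 1, 4; Σd² = 92
ρ = 1 − 6·92/(7·48) = 1 − 552/336 = -0.643

-0.643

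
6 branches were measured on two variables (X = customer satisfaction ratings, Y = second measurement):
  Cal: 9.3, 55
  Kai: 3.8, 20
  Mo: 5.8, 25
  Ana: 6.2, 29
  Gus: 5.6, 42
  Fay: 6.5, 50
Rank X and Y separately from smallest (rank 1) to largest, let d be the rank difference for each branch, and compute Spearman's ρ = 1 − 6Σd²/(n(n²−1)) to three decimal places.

Ranks of variable 1: 6, 1, 3, 4, 2, 5
Ranks of variable 2: 6, 1, 2, 3, 4, 5
d = r₁ − r₂: 0, 0, 1, 1, -2, 0
d²: 0, 0, 1, 1, 4, 0; Σd² = 6
ρ = 1 − 6·6/(6·35) = 1 − 36/210 = 0.829

0.829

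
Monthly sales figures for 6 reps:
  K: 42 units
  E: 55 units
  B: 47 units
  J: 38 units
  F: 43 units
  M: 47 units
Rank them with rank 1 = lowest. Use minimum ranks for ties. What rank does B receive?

Sorted (ascending): 38, 42, 43, 47, 47, 55
The 2 values of 47 occupy positions 4–5 → each gets rank 4.
B has value 47 units → rank 4.

4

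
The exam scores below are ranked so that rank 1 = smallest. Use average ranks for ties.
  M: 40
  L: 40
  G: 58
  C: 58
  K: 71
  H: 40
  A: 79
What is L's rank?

2

Sorted (ascending): 40, 40, 40, 58, 58, 71, 79
The 3 values of 40 occupy positions 1–3 → average rank 2.
The 2 values of 58 occupy positions 4–5 → average rank (4+5)/2 = 4.5.
L has value 40 → rank 2.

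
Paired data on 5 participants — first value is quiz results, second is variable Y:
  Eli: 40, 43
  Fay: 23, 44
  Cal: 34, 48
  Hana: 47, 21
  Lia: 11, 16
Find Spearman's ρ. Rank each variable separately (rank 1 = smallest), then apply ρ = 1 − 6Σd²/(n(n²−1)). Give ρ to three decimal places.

0.100

Ranks of variable 1: 4, 2, 3, 5, 1
Ranks of variable 2: 3, 4, 5, 2, 1
d = r₁ − r₂: 1, -2, -2, 3, 0
d²: 1, 4, 4, 9, 0; Σd² = 18
ρ = 1 − 6·18/(5·24) = 1 − 108/120 = 0.100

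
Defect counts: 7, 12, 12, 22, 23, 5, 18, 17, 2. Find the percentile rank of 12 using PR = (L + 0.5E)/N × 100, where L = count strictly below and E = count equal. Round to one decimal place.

N = 9.
Strictly below 12: 3. Equal to 12: 2.
PR = (3 + 0.5·2)/9 × 100 = 44.4

44.4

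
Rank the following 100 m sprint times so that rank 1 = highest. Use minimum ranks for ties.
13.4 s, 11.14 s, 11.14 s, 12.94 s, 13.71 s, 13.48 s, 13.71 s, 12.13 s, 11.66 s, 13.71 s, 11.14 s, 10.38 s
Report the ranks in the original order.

Sorted (descending): 13.71, 13.71, 13.71, 13.48, 13.4, 12.94, 12.13, 11.66, 11.14, 11.14, 11.14, 10.38
The 3 values of 13.71 occupy positions 1–3 → each gets rank 1.
The 3 values of 11.14 occupy positions 9–11 → each gets rank 9.

5, 9, 9, 6, 1, 4, 1, 7, 8, 1, 9, 12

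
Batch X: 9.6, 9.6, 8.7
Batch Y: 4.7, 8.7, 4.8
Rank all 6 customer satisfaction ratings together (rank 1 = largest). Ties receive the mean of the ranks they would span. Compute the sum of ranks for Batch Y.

Sorted (descending): 9.6, 9.6, 8.7, 8.7, 4.8, 4.7
The 2 values of 9.6 occupy positions 1–2 → average rank (1+2)/2 = 1.5.
The 2 values of 8.7 occupy positions 3–4 → average rank (3+4)/2 = 3.5.
Batch Y values → pooled ranks: 4.7→6, 8.7→3.5, 4.8→5
Rank sum = 6 + 3.5 + 5 = 14.5

14.5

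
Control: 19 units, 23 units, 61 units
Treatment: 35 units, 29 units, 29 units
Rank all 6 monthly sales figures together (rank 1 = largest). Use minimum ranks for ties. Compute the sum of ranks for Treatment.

Sorted (descending): 61, 35, 29, 29, 23, 19
The 2 values of 29 occupy positions 3–4 → each gets rank 3.
Treatment values → pooled ranks: 35→2, 29→3, 29→3
Rank sum = 2 + 3 + 3 = 8

8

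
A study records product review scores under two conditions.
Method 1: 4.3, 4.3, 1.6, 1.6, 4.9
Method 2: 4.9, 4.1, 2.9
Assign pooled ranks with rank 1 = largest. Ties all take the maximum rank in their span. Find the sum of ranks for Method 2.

13

Sorted (descending): 4.9, 4.9, 4.3, 4.3, 4.1, 2.9, 1.6, 1.6
The 2 values of 4.9 occupy positions 1–2 → each gets rank 2.
The 2 values of 4.3 occupy positions 3–4 → each gets rank 4.
The 2 values of 1.6 occupy positions 7–8 → each gets rank 8.
Method 2 values → pooled ranks: 4.9→2, 4.1→5, 2.9→6
Rank sum = 2 + 5 + 6 = 13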